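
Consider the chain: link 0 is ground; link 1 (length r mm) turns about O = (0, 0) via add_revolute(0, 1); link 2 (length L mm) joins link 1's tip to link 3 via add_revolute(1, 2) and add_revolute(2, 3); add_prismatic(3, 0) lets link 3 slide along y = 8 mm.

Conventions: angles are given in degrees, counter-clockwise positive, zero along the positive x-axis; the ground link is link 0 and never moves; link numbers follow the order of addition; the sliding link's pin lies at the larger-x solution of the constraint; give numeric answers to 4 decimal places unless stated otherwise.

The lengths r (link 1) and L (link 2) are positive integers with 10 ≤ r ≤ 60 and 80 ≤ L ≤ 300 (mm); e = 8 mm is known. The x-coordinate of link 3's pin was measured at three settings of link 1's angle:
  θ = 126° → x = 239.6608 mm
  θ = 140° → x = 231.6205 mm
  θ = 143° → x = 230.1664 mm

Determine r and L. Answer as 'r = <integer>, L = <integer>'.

constraint per measurement: (x − r cos θ)² + (r sin θ − e)² = L²
subtracting the θ₁ and θ₂ equations cancels the r² and L² terms:
r = (x₁² − x₂²) / (2[(x₁cos θ₁ + e sin θ₁) − (x₂cos θ₂ + e sin θ₂)]) = 50.0001 → r = 50
L² = (x₁ − r cos θ₁)² + (r sin θ₁ − e)² = 73440.9938 → L = 271.0000 → L = 271
check at θ₃=143°: x = 230.1664 (printed 230.1664) ✓

r = 50, L = 271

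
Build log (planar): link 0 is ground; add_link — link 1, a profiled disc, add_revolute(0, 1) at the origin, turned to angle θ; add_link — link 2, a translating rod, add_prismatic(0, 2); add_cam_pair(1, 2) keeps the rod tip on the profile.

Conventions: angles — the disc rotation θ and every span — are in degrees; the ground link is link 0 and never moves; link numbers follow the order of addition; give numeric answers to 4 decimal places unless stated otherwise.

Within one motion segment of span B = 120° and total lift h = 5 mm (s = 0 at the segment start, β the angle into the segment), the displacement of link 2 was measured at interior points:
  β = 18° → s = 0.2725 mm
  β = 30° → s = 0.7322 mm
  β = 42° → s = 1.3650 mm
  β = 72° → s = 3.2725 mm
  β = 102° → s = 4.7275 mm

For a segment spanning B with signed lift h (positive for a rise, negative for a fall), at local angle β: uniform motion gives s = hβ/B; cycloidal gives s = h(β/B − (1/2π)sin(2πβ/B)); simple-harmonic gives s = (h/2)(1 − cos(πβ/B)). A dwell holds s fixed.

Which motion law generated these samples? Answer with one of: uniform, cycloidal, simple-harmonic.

candidates at β/B = r: uniform s = h·r (linear in β); cycloidal s = h·(r − sin(2πr)/(2π)); simple-harmonic s = (h/2)(1 − cos(πr))
β=18°: printed 0.2725 | uniform 0.7500, cycloidal 0.1062, simple-harmonic 0.2725
β=30°: printed 0.7322 | uniform 1.2500, cycloidal 0.4542, simple-harmonic 0.7322
β=42°: printed 1.3650 | uniform 1.7500, cycloidal 1.1062, simple-harmonic 1.3650
β=72°: printed 3.2725 | uniform 3.0000, cycloidal 3.4677, simple-harmonic 3.2725
β=102°: printed 4.7275 | uniform 4.2500, cycloidal 4.8938, simple-harmonic 4.7275
only one law matches every sample → simple-harmonic

simple-harmonic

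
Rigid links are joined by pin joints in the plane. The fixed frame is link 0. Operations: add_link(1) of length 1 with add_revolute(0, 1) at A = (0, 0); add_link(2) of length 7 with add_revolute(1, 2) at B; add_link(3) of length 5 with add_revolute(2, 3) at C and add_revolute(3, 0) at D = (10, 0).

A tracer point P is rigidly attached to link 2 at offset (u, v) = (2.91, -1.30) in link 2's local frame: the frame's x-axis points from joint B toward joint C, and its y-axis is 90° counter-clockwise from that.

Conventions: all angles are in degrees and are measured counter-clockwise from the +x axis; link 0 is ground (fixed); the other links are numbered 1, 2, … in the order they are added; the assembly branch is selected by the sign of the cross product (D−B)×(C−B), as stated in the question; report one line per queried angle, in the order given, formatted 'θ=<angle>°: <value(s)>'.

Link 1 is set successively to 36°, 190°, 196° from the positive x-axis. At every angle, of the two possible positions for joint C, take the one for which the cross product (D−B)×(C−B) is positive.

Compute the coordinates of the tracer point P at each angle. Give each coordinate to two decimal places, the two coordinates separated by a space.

A=(0,0), D=(10.00,0)
θ=36°: B = A + 1.00·(cos36°, sin36°) = (0.8090, 0.5878)
θ=36°: |BD| = 9.2098
θ=36°: circle(B,7.00) ∩ circle(D,5.00): a=5.9078, h=3.7546
θ=36°:   candidates: C₊=(6.9444,3.9577) cross=34.579; C₋=(6.4652,-3.5363) cross=-34.579
θ=36°:   branch + wants cross > 0 → take C=(6.9444,3.9577) (cross=34.579)
θ=36°: ex = (C−B)/|BC| = (0.8765,0.4814); ey = (-0.4814,0.8765)
θ=36°: P = B + 2.91·ex + -1.30·ey = (3.9854,0.8493)
θ=190°: B = A + 1.00·(cos190°, sin190°) = (-0.9848, -0.1736)
θ=190°: |BD| = 10.9862
θ=190°: circle(B,7.00) ∩ circle(D,5.00): a=6.5854, h=2.3734
θ=190°:   candidates: C₊=(5.5622,2.3035) cross=26.074; C₋=(5.6373,-2.4426) cross=-26.074
θ=190°:   branch + wants cross > 0 → take C=(5.5622,2.3035) (cross=26.074)
θ=190°: ex = (C−B)/|BC| = (0.9353,0.3539); ey = (-0.3539,0.9353)
θ=190°: P = B + 2.91·ex + -1.30·ey = (2.1969,-0.3597)
θ=196°: B = A + 1.00·(cos196°, sin196°) = (-0.9613, -0.2756)
θ=196°: |BD| = 10.9647
θ=196°: circle(B,7.00) ∩ circle(D,5.00): a=6.5768, h=2.3971
θ=196°:   candidates: C₊=(5.5532,2.2860) cross=26.283; C₋=(5.6737,-2.5066) cross=-26.283
θ=196°:   branch + wants cross > 0 → take C=(5.5532,2.2860) (cross=26.283)
θ=196°: ex = (C−B)/|BC| = (0.9306,0.3659); ey = (-0.3659,0.9306)
θ=196°: P = B + 2.91·ex + -1.30·ey = (2.2226,-0.4206)

θ=36°: 3.99 0.85
θ=190°: 2.20 -0.36
θ=196°: 2.22 -0.42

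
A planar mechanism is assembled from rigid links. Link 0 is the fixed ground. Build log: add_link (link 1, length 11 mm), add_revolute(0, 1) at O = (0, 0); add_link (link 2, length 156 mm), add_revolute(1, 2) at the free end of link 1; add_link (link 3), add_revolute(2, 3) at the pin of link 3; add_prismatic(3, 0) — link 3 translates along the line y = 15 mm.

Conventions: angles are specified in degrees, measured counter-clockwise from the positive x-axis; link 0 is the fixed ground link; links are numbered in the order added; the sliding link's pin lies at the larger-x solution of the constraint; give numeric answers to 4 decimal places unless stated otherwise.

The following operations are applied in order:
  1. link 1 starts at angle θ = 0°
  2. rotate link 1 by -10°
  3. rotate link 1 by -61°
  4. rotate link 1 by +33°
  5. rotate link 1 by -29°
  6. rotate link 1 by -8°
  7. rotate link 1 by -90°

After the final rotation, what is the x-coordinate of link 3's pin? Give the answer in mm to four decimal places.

geometry: r = 11 mm, L = 156 mm, e = 15 mm; θ starts at 0°
rotate link 1 by -10°: θ ← 0° -10° = -10°
rotate link 1 by -61°: θ ← -10° -61° = -71°
rotate link 1 by +33°: θ ← -71° +33° = -38°
rotate link 1 by -29°: θ ← -38° -29° = -67°
rotate link 1 by -8°: θ ← -67° -8° = -75°
rotate link 1 by -90°: θ ← -75° -90° = -165°
crank pin P = (r cos θ, r sin θ) = (-10.625184, -2.847009)
h = r sin θ − e = -2.847009 − 15 = -17.847009
x = r cos θ + √(L² − h²) = -10.625184 + 154.975754 = 144.350570

144.3506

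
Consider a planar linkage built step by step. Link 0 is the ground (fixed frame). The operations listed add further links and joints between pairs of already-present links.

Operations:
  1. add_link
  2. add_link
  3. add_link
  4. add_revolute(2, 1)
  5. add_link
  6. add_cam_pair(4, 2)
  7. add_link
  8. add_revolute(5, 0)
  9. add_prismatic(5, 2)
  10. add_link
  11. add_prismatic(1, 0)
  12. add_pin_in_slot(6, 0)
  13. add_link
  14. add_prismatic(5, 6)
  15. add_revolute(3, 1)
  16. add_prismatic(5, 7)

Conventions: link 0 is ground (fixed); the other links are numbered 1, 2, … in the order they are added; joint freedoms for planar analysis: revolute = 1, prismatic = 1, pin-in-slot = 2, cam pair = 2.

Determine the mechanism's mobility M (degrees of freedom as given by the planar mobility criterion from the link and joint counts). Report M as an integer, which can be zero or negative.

(L,J1,J2)=(1,0,0); link0 fixed
link1: (2,0,0)
link2: (3,0,0)
link3: (4,0,0)
R 2-1 [J1]: (4,1,0)
link4: (5,1,0)
C 4-2 [J2]: (5,1,1)
link5: (6,1,1)
R 5-0 [J1]: (6,2,1)
P 5-2 [J1]: (6,3,1)
link6: (7,3,1)
P 1-0 [J1]: (7,4,1)
PS 6-0 [J2]: (7,4,2)
link7: (8,4,2)
P 5-6 [J1]: (8,5,2)
R 3-1 [J1]: (8,6,2)
P 5-7 [J1]: (8,7,2)
Grübler: 3·7 − 2·7 − 2 = 5

M = 5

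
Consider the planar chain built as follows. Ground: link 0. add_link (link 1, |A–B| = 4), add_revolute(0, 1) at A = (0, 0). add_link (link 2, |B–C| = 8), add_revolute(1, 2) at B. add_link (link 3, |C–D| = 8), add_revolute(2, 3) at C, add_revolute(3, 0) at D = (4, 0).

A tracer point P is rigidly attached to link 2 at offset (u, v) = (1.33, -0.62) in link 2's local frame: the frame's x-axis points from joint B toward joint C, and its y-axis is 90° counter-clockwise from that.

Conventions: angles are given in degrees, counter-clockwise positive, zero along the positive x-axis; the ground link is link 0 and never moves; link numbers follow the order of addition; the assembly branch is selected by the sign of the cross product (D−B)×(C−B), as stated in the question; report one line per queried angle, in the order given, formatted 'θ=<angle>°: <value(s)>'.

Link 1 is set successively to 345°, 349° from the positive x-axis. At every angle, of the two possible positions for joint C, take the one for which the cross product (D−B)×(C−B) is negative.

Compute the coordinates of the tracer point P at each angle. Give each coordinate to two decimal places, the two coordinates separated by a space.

A=(0,0), D=(4.00,0)
θ=345°: B = A + 4.00·(cos345°, sin345°) = (3.8637, -1.0353)
θ=345°: |BD| = 1.0442
θ=345°: circle(B,8.00) ∩ circle(D,8.00): a=0.5221, h=7.9829
θ=345°:   candidates: C₊=(-3.9828,0.5243) cross=8.336; C₋=(11.8465,-1.5596) cross=-8.336
θ=345°:   branch - wants cross < 0 → take C=(11.8465,-1.5596) (cross=-8.336)
θ=345°: ex = (C−B)/|BC| = (0.9978,-0.0655); ey = (0.0655,0.9978)
θ=345°: P = B + 1.33·ex + -0.62·ey = (5.1502,-1.7411)
θ=349°: B = A + 4.00·(cos349°, sin349°) = (3.9265, -0.7632)
θ=349°: |BD| = 0.7668
θ=349°: circle(B,8.00) ∩ circle(D,8.00): a=0.3834, h=7.9908
θ=349°:   candidates: C₊=(-3.9908,0.3843) cross=6.127; C₋=(11.9173,-1.1475) cross=-6.127
θ=349°:   branch - wants cross < 0 → take C=(11.9173,-1.1475) (cross=-6.127)
θ=349°: ex = (C−B)/|BC| = (0.9988,-0.0480); ey = (0.0480,0.9988)
θ=349°: P = B + 1.33·ex + -0.62·ey = (5.2252,-1.4464)

θ=345°: 5.15 -1.74
θ=349°: 5.23 -1.45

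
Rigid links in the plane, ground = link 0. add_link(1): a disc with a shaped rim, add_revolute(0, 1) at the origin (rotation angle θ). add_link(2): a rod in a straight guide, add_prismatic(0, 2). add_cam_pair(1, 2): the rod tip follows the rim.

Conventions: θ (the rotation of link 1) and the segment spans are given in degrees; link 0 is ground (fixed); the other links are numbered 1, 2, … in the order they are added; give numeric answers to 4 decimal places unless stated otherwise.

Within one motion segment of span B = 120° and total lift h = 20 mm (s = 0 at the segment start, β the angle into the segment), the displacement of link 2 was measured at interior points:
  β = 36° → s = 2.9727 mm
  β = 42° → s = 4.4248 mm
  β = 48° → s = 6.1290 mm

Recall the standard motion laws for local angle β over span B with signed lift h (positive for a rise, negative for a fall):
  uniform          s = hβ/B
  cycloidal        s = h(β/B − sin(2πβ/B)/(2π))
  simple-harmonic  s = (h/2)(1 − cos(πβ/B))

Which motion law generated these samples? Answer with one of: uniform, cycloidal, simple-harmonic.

candidates at β/B = r: uniform s = h·r (linear in β); cycloidal s = h·(r − sin(2πr)/(2π)); simple-harmonic s = (h/2)(1 − cos(πr))
β=36°: printed 2.9727 | uniform 6.0000, cycloidal 2.9727, simple-harmonic 4.1221
β=42°: printed 4.4248 | uniform 7.0000, cycloidal 4.4248, simple-harmonic 5.4601
β=48°: printed 6.1290 | uniform 8.0000, cycloidal 6.1290, simple-harmonic 6.9098
only one law matches every sample → cycloidal

cycloidal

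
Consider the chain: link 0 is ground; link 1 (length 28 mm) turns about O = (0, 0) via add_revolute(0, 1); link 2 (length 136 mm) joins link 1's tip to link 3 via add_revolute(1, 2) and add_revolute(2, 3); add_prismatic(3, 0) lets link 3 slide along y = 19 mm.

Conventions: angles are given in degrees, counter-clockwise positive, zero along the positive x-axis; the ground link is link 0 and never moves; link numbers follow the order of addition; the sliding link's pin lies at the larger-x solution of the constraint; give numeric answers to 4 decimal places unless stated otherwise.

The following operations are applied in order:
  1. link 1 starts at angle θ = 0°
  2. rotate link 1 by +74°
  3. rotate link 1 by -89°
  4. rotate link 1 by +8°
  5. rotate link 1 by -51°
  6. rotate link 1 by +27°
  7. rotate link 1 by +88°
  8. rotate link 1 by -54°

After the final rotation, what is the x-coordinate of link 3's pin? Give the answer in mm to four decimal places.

geometry: r = 28 mm, L = 136 mm, e = 19 mm; θ starts at 0°
rotate link 1 by +74°: θ ← 0° +74° = 74°
rotate link 1 by -89°: θ ← 74° -89° = -15°
rotate link 1 by +8°: θ ← -15° +8° = -7°
rotate link 1 by -51°: θ ← -7° -51° = -58°
rotate link 1 by +27°: θ ← -58° +27° = -31°
rotate link 1 by +88°: θ ← -31° +88° = 57°
rotate link 1 by -54°: θ ← 57° -54° = 3°
crank pin P = (r cos θ, r sin θ) = (27.961627, 1.465407)
h = r sin θ − e = 1.465407 − 19 = -17.534593
x = r cos θ + √(L² − h²) = 27.961627 + 134.864888 = 162.826515

162.8265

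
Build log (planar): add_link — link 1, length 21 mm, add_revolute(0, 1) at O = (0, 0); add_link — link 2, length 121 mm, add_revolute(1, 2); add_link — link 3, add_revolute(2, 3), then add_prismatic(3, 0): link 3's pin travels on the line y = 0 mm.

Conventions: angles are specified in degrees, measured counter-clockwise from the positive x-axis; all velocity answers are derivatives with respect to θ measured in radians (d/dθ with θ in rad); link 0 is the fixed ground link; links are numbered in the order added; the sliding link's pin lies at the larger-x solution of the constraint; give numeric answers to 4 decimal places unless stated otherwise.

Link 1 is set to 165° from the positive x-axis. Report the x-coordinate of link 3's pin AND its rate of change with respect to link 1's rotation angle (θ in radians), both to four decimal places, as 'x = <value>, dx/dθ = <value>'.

geometry: r = 21 mm, L = 121 mm, e = 0 mm
crank pin P = (r cos θ, r sin θ) = (-20.284442, 5.435200)
h = r sin θ − e = 5.435200 − 0 = 5.435200
x = r cos θ + √(L² − h²) = -20.284442 + 120.877866 = 100.593424
dx/dθ = −r sin θ − h·r cos θ/√(L² − h²) (θ in radians; h = 5.435200) = -4.523122

x = 100.5934, dx/dθ = -4.5231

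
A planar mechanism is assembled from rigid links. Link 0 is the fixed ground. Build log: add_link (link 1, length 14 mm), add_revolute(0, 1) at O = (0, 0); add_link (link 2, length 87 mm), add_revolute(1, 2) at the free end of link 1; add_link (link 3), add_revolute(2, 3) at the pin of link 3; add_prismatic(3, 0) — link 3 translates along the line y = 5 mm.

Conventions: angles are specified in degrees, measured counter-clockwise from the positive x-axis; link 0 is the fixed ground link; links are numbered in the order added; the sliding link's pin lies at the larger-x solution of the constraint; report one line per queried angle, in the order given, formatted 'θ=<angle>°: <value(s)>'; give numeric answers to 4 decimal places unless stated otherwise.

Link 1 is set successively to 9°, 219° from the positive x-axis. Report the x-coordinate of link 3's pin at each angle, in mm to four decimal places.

geometry: r = 14 mm, L = 87 mm, e = 5 mm
θ=9°: crank pin P = (r cos θ, r sin θ) = (13.827637, 2.190083)
θ=9°: h = r sin θ − e = 2.190083 − 5 = -2.809917
θ=9°: x = r cos θ + √(L² − h²) = 13.827637 + 86.954611 = 100.782248
θ=219°: crank pin P = (r cos θ, r sin θ) = (-10.880043, -8.810485)
θ=219°: h = r sin θ − e = -8.810485 − 5 = -13.810485
θ=219°: x = r cos θ + √(L² − h²) = -10.880043 + 85.896860 = 75.016816

θ=9°: 100.7822
θ=219°: 75.0168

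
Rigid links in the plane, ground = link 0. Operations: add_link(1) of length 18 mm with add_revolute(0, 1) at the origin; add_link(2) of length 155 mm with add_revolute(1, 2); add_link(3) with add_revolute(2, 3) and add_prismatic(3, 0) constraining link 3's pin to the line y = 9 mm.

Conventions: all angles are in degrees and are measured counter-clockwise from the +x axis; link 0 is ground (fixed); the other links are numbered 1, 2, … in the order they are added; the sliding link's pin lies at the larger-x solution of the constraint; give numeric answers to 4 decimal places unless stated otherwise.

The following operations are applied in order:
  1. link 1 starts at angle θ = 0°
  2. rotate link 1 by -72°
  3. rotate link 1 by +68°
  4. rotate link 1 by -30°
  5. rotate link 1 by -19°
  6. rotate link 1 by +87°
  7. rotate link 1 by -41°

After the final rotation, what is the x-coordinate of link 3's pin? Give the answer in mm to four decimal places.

geometry: r = 18 mm, L = 155 mm, e = 9 mm; θ starts at 0°
rotate link 1 by -72°: θ ← 0° -72° = -72°
rotate link 1 by +68°: θ ← -72° +68° = -4°
rotate link 1 by -30°: θ ← -4° -30° = -34°
rotate link 1 by -19°: θ ← -34° -19° = -53°
rotate link 1 by +87°: θ ← -53° +87° = 34°
rotate link 1 by -41°: θ ← 34° -41° = -7°
crank pin P = (r cos θ, r sin θ) = (17.865831, -2.193648)
h = r sin θ − e = -2.193648 − 9 = -11.193648
x = r cos θ + √(L² − h²) = 17.865831 + 154.595285 = 172.461116

172.4611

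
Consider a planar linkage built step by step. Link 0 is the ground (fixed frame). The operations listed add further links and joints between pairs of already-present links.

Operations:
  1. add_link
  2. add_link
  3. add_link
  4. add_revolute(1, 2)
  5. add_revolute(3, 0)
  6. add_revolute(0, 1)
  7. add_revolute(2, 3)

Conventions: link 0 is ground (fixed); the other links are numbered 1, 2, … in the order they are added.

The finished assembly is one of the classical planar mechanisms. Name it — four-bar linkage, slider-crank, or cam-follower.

links: 4 (incl. ground); joints: 4 revolute, 0 prismatic, 0 higher (cam) pair, forming one closed loop
4 links in a single 4R loop → four-bar linkage

four-bar linkage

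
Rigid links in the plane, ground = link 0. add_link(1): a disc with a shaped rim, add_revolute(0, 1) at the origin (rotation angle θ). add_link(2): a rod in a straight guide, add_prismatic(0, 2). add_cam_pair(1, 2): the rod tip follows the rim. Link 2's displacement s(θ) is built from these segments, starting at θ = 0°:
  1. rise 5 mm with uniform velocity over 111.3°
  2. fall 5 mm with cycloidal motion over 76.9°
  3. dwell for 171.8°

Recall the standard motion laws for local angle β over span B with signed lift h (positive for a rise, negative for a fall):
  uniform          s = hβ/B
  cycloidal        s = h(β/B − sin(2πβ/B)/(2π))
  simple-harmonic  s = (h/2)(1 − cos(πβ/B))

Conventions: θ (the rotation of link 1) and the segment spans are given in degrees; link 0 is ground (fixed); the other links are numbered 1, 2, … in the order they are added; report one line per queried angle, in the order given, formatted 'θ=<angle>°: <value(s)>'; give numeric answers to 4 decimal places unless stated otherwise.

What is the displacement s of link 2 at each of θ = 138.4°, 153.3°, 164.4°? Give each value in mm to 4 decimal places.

segment 1 (0° to 111.3°, uniform, h = 5) is passed completely: s = 0.0000 + (5) = 5.0000
θ = 138.4° falls in segment 2 (111.3° to 188.2°, cycloidal, h = -5): β = 138.4 − 111.3 = 27.1°, B = 76.9°; Δs = -5·(0.3524 − sin(2π·0.3524)/(2π)) = -1.1254; s = 5.0000 − 1.1254 = 3.8746
θ = 153.3° falls in segment 2 (111.3° to 188.2°, cycloidal, h = -5): β = 153.3 − 111.3 = 42°, B = 76.9°; Δs = -5·(0.5462 − sin(2π·0.5462)/(2π)) = -2.9584; s = 5.0000 − 2.9584 = 2.0416
θ = 164.4° falls in segment 2 (111.3° to 188.2°, cycloidal, h = -5): β = 164.4 − 111.3 = 53.1°, B = 76.9°; Δs = -5·(0.6905 − sin(2π·0.6905)/(2π)) = -4.1934; s = 5.0000 − 4.1934 = 0.8066

θ=138.4°: 3.8746
θ=153.3°: 2.0416
θ=164.4°: 0.8066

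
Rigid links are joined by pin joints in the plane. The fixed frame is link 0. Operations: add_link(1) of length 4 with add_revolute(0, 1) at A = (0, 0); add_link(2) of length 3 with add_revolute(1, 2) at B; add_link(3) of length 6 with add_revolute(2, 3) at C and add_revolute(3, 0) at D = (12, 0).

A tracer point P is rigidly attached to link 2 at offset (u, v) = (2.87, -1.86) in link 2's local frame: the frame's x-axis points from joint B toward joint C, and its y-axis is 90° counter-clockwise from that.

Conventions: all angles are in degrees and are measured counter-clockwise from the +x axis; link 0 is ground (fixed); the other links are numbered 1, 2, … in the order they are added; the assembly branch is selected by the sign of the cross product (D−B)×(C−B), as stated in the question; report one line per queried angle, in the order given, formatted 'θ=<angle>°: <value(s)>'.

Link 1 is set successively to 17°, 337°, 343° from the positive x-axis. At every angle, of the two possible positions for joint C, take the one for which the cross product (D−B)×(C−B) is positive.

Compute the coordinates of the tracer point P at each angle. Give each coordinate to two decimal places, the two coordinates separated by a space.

A=(0,0), D=(12.00,0)
θ=17°: B = A + 4.00·(cos17°, sin17°) = (3.8252, 1.1695)
θ=17°: |BD| = 8.2580
θ=17°: circle(B,3.00) ∩ circle(D,6.00): a=2.4942, h=1.6670
θ=17°:   candidates: C₊=(6.5304,2.4664) cross=13.766; C₋=(6.0582,-0.8339) cross=-13.766
θ=17°:   branch + wants cross > 0 → take C=(6.5304,2.4664) (cross=13.766)
θ=17°: ex = (C−B)/|BC| = (0.9017,0.4323); ey = (-0.4323,0.9017)
θ=17°: P = B + 2.87·ex + -1.86·ey = (7.2173,0.7330)
θ=337°: B = A + 4.00·(cos337°, sin337°) = (3.6820, -1.5629)
θ=337°: |BD| = 8.4635
θ=337°: circle(B,3.00) ∩ circle(D,6.00): a=2.6367, h=1.4310
θ=337°:   candidates: C₊=(6.0091,0.3304) cross=12.112; C₋=(6.5376,-2.4824) cross=-12.112
θ=337°:   branch + wants cross > 0 → take C=(6.0091,0.3304) (cross=12.112)
θ=337°: ex = (C−B)/|BC| = (0.7757,0.6311); ey = (-0.6311,0.7757)
θ=337°: P = B + 2.87·ex + -1.86·ey = (7.0821,-1.1944)
θ=343°: B = A + 4.00·(cos343°, sin343°) = (3.8252, -1.1695)
θ=343°: |BD| = 8.2580
θ=343°: circle(B,3.00) ∩ circle(D,6.00): a=2.4942, h=1.6670
θ=343°:   candidates: C₊=(6.0582,0.8339) cross=13.766; C₋=(6.5304,-2.4664) cross=-13.766
θ=343°:   branch + wants cross > 0 → take C=(6.0582,0.8339) (cross=13.766)
θ=343°: ex = (C−B)/|BC| = (0.7443,0.6678); ey = (-0.6678,0.7443)
θ=343°: P = B + 2.87·ex + -1.86·ey = (7.2036,-0.6374)

θ=17°: 7.22 0.73
θ=337°: 7.08 -1.19
θ=343°: 7.20 -0.64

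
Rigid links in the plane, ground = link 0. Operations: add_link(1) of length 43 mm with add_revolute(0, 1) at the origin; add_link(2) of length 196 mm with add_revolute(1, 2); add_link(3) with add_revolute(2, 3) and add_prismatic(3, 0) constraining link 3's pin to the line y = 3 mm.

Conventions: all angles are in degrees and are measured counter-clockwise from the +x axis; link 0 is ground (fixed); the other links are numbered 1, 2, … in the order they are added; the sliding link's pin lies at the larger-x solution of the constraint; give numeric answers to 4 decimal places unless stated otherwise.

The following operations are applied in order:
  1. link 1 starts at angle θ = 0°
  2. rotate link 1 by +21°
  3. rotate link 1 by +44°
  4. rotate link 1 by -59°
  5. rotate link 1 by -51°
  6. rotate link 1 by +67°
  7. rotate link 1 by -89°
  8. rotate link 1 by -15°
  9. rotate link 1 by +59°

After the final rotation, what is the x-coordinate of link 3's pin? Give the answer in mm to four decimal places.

geometry: r = 43 mm, L = 196 mm, e = 3 mm; θ starts at 0°
rotate link 1 by +21°: θ ← 0° +21° = 21°
rotate link 1 by +44°: θ ← 21° +44° = 65°
rotate link 1 by -59°: θ ← 65° -59° = 6°
rotate link 1 by -51°: θ ← 6° -51° = -45°
rotate link 1 by +67°: θ ← -45° +67° = 22°
rotate link 1 by -89°: θ ← 22° -89° = -67°
rotate link 1 by -15°: θ ← -67° -15° = -82°
rotate link 1 by +59°: θ ← -82° +59° = -23°
crank pin P = (r cos θ, r sin θ) = (39.581709, -16.801439)
h = r sin θ − e = -16.801439 − 3 = -19.801439
x = r cos θ + √(L² − h²) = 39.581709 + 194.997187 = 234.578896

234.5789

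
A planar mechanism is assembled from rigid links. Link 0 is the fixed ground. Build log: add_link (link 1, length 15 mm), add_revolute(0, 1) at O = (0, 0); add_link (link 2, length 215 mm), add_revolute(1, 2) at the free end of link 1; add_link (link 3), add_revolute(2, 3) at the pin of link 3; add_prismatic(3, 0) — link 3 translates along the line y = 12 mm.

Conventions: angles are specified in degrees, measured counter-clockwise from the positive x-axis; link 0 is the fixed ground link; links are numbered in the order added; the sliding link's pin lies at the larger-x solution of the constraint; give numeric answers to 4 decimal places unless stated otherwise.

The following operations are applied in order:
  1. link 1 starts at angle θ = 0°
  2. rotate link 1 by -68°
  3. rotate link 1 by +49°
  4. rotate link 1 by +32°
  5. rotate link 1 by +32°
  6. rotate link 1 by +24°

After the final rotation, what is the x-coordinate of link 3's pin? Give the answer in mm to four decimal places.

geometry: r = 15 mm, L = 215 mm, e = 12 mm; θ starts at 0°
rotate link 1 by -68°: θ ← 0° -68° = -68°
rotate link 1 by +49°: θ ← -68° +49° = -19°
rotate link 1 by +32°: θ ← -19° +32° = 13°
rotate link 1 by +32°: θ ← 13° +32° = 45°
rotate link 1 by +24°: θ ← 45° +24° = 69°
crank pin P = (r cos θ, r sin θ) = (5.375519, 14.003706)
h = r sin θ − e = 14.003706 − 12 = 2.003706
x = r cos θ + √(L² − h²) = 5.375519 + 214.990663 = 220.366182

220.3662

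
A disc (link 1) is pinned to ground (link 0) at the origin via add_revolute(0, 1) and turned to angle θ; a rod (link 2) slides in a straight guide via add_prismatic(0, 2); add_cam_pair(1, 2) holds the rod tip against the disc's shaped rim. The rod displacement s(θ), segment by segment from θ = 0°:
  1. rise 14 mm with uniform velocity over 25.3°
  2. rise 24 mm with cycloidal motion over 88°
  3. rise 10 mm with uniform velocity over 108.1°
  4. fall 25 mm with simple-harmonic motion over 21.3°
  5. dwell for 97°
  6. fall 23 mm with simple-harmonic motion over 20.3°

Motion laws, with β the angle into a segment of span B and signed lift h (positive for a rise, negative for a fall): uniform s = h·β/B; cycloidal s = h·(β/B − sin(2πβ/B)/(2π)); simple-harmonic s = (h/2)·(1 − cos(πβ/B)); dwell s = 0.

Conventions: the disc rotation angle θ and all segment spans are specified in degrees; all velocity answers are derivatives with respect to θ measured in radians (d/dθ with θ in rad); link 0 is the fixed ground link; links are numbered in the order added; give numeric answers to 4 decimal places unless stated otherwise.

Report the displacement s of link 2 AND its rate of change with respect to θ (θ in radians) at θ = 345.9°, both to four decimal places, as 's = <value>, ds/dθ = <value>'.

segment 1 (0° to 25.3°, uniform, h = 14) is passed completely: s = 0.0000 + (14) = 14.0000
segment 2 (25.3° to 113.3°, cycloidal, h = 24) is passed completely: s = 14.0000 + (24) = 38.0000
segment 3 (113.3° to 221.4°, uniform, h = 10) is passed completely: s = 38.0000 + (10) = 48.0000
segment 4 (221.4° to 242.7°, simple-harmonic, h = -25) is passed completely: s = 48.0000 + (-25) = 23.0000
segment 5 (242.7° to 339.7°, dwell): s unchanged at 23.0000
θ = 345.9° falls in segment 6 (339.7° to 360°, simple-harmonic, h = -23): β = 345.9 − 339.7 = 6.2°, B = 20.3°; Δs = -23/2·(1 − cos(π·0.3054)) = -4.8998; s = 23.0000 − 4.8998 = 18.1002
velocity in seg [339.7°–360°] (simple-harmonic), θ in radians: β = 6.2° = 0.1082 rad, B = 20.3° = 0.3543 rad; ds/dθ = (πh/(2B)) sin(πβ/B) = (π·(-23)/(2·0.3543)) sin(π·0.3054) = -83.504146 mm/rad

s = 18.1002, ds/dθ = -83.5041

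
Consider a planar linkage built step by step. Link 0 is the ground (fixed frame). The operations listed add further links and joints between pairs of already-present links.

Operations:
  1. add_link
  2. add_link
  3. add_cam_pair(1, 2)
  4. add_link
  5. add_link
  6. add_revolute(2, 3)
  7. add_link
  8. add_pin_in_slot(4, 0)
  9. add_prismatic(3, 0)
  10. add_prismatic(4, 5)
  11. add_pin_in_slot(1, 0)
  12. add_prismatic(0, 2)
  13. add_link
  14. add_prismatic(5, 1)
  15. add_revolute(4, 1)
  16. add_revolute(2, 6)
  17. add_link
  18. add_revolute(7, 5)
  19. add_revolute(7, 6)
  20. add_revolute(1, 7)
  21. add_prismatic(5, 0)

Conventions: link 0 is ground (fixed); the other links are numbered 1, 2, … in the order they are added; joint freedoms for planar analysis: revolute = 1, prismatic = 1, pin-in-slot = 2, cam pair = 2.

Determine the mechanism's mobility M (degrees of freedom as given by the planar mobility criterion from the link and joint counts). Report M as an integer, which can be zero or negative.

ground; <1,0,0>
#1 <2,0,0>
#2 <3,0,0>
C:1↔2 J2 <3,0,1>
#3 <4,0,1>
#4 <5,0,1>
R:2↔3 J1 <5,1,1>
#5 <6,1,1>
PS:4↔0 J2 <6,1,2>
P:3↔0 J1 <6,2,2>
P:4↔5 J1 <6,3,2>
PS:1↔0 J2 <6,3,3>
P:0↔2 J1 <6,4,3>
#6 <7,4,3>
P:5↔1 J1 <7,5,3>
R:4↔1 J1 <7,6,3>
R:2↔6 J1 <7,7,3>
#7 <8,7,3>
R:7↔5 J1 <8,8,3>
R:7↔6 J1 <8,9,3>
R:1↔7 J1 <8,10,3>
P:5↔0 J1 <8,11,3>
3×7 − 2×11 − 1×3 = -4

M = -4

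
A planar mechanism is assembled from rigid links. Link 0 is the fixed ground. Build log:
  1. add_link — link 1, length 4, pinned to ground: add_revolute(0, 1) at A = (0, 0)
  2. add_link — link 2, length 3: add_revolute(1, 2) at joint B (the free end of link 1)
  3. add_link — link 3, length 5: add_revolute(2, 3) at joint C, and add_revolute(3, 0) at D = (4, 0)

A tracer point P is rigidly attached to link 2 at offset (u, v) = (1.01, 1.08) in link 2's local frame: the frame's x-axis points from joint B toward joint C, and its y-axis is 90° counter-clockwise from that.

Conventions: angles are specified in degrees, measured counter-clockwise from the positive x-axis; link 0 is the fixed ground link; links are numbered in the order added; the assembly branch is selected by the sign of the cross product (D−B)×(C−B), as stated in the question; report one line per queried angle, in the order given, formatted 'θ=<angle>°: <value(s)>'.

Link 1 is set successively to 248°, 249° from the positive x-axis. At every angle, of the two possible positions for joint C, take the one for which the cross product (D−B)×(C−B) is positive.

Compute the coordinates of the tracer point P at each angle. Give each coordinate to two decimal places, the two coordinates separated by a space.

A=(0,0), D=(4.00,0)
θ=248°: B = A + 4.00·(cos248°, sin248°) = (-1.4984, -3.7087)
θ=248°: |BD| = 6.6323
θ=248°: circle(B,3.00) ∩ circle(D,5.00): a=2.1099, h=2.1326
θ=248°:   candidates: C₊=(-0.9418,-0.7608) cross=14.144; C₋=(1.4433,-4.2969) cross=-14.144
θ=248°:   branch + wants cross > 0 → take C=(-0.9418,-0.7608) (cross=14.144)
θ=248°: ex = (C−B)/|BC| = (0.1856,0.9826); ey = (-0.9826,0.1856)
θ=248°: P = B + 1.01·ex + 1.08·ey = (-2.3723,-2.5159)
θ=249°: B = A + 4.00·(cos249°, sin249°) = (-1.4335, -3.7343)
θ=249°: |BD| = 6.5930
θ=249°: circle(B,3.00) ∩ circle(D,5.00): a=2.0831, h=2.1589
θ=249°:   candidates: C₊=(-0.9395,-0.7753) cross=14.233; C₋=(1.5061,-4.3336) cross=-14.233
θ=249°:   branch + wants cross > 0 → take C=(-0.9395,-0.7753) (cross=14.233)
θ=249°: ex = (C−B)/|BC| = (0.1646,0.9864); ey = (-0.9864,0.1646)
θ=249°: P = B + 1.01·ex + 1.08·ey = (-2.3324,-2.5603)

θ=248°: -2.37 -2.52
θ=249°: -2.33 -2.56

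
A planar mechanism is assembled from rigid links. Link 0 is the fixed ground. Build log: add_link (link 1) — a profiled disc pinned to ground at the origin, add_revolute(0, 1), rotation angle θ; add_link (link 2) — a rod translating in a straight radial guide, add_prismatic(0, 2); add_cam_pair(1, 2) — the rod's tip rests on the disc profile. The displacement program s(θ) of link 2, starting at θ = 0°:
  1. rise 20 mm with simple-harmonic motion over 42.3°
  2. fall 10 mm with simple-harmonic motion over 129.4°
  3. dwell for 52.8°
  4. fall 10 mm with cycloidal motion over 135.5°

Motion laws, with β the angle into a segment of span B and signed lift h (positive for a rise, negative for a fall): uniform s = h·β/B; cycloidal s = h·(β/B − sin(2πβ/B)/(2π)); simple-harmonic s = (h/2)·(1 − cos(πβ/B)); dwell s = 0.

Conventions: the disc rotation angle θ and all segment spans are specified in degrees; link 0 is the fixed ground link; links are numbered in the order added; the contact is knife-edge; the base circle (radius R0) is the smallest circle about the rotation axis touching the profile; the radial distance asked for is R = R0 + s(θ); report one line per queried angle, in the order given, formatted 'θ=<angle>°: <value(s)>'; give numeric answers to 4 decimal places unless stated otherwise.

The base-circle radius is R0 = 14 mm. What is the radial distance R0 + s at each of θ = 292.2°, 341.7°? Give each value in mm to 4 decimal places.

seg 1 [0°–42.3°] simple-harmonic, h=20: full span → s += 20 → s = 20.0000
seg 2 [42.3°–171.7°] simple-harmonic, h=-10: full span → s += -10 → s = 10.0000
seg 3 [171.7°–224.5°] dwell: s stays 10.0000
seg 4 [224.5°–360°] cycloidal, h=-10: θ=292.2° here. β=67.7, B=135.5. -10·(0.4996 − sin(2π·0.4996)/(2π)) = -4.9926 → s = 5.0074
seg 4 [224.5°–360°] cycloidal, h=-10: θ=341.7° here. β=117.2, B=135.5. -10·(0.8649 − sin(2π·0.8649)/(2π)) = -9.8437 → s = 0.1563
θ=292.2°: R = R0 + s = 14 + 5.0074 = 19.0074
θ=341.7°: R = R0 + s = 14 + 0.1563 = 14.1563

θ=292.2°: 19.0074
θ=341.7°: 14.1563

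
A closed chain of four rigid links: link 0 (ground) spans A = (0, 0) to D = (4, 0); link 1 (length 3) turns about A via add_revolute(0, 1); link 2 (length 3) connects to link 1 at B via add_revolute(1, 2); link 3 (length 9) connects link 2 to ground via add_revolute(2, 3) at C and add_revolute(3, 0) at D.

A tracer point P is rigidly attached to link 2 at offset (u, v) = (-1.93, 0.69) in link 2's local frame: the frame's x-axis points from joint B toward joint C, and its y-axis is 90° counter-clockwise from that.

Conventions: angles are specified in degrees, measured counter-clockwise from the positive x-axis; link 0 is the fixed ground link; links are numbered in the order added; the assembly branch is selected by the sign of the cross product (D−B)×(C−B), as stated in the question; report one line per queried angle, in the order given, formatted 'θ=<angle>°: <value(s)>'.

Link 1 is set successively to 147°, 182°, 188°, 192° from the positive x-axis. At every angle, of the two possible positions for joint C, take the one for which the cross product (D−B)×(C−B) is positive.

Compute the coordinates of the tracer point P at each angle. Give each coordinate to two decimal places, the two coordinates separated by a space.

A=(0,0), D=(4.00,0)
θ=147°: B = A + 3.00·(cos147°, sin147°) = (-2.5160, 1.6339)
θ=147°: |BD| = 6.7177
θ=147°: circle(B,3.00) ∩ circle(D,9.00): a=-2.0001, h=2.2360
θ=147°:   candidates: C₊=(-3.9122,4.2892) cross=15.021; C₋=(-4.9999,-0.0485) cross=-15.021
θ=147°:   branch + wants cross > 0 → take C=(-3.9122,4.2892) (cross=15.021)
θ=147°: ex = (C−B)/|BC| = (-0.4654,0.8851); ey = (-0.8851,-0.4654)
θ=147°: P = B + -1.93·ex + 0.69·ey = (-2.2285,-0.3955)
θ=182°: B = A + 3.00·(cos182°, sin182°) = (-2.9982, -0.1047)
θ=182°: |BD| = 6.9990
θ=182°: circle(B,3.00) ∩ circle(D,9.00): a=-1.6441, h=2.5093
θ=182°:   candidates: C₊=(-4.6797,2.3798) cross=17.563; C₋=(-4.6046,-2.6384) cross=-17.563
θ=182°:   branch + wants cross > 0 → take C=(-4.6797,2.3798) (cross=17.563)
θ=182°: ex = (C−B)/|BC| = (-0.5605,0.8282); ey = (-0.8282,-0.5605)
θ=182°: P = B + -1.93·ex + 0.69·ey = (-2.4878,-2.0898)
θ=188°: B = A + 3.00·(cos188°, sin188°) = (-2.9708, -0.4175)
θ=188°: |BD| = 6.9833
θ=188°: circle(B,3.00) ∩ circle(D,9.00): a=-1.6635, h=2.4965
θ=188°:   candidates: C₊=(-4.7806,1.9751) cross=17.434; C₋=(-4.4821,-3.0091) cross=-17.434
θ=188°:   branch + wants cross > 0 → take C=(-4.7806,1.9751) (cross=17.434)
θ=188°: ex = (C−B)/|BC| = (-0.6033,0.7975); ey = (-0.7975,-0.6033)
θ=188°: P = B + -1.93·ex + 0.69·ey = (-2.3568,-2.3730)
θ=192°: B = A + 3.00·(cos192°, sin192°) = (-2.9344, -0.6237)
θ=192°: |BD| = 6.9624
θ=192°: circle(B,3.00) ∩ circle(D,9.00): a=-1.6894, h=2.4791
θ=192°:   candidates: C₊=(-4.8391,1.6941) cross=17.261; C₋=(-4.3949,-3.2442) cross=-17.261
θ=192°:   branch + wants cross > 0 → take C=(-4.8391,1.6941) (cross=17.261)
θ=192°: ex = (C−B)/|BC| = (-0.6349,0.7726); ey = (-0.7726,-0.6349)
θ=192°: P = B + -1.93·ex + 0.69·ey = (-2.2422,-2.5529)

θ=147°: -2.23 -0.40
θ=182°: -2.49 -2.09
θ=188°: -2.36 -2.37
θ=192°: -2.24 -2.55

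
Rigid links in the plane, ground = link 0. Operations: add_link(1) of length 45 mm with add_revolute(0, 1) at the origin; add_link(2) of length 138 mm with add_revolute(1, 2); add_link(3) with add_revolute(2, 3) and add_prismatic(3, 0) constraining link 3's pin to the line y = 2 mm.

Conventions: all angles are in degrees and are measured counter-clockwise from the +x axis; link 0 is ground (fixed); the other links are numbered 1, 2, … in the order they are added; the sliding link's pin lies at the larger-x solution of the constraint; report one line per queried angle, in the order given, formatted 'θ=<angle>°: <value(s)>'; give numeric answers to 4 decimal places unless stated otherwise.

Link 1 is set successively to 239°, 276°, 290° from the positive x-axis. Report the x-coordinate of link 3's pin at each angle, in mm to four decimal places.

geometry: r = 45 mm, L = 138 mm, e = 2 mm
θ=239°: crank pin P = (r cos θ, r sin θ) = (-23.176713, -38.572529)
θ=239°: h = r sin θ − e = -38.572529 − 2 = -40.572529
θ=239°: x = r cos θ + √(L² − h²) = -23.176713 + 131.900985 = 108.724272
θ=276°: crank pin P = (r cos θ, r sin θ) = (4.703781, -44.753485)
θ=276°: h = r sin θ − e = -44.753485 − 2 = -46.753485
θ=276°: x = r cos θ + √(L² − h²) = 4.703781 + 129.838791 = 134.542572
θ=290°: crank pin P = (r cos θ, r sin θ) = (15.390906, -42.286168)
θ=290°: h = r sin θ − e = -42.286168 − 2 = -44.286168
θ=290°: x = r cos θ + √(L² − h²) = 15.390906 + 130.700939 = 146.091845

θ=239°: 108.7243
θ=276°: 134.5426
θ=290°: 146.0918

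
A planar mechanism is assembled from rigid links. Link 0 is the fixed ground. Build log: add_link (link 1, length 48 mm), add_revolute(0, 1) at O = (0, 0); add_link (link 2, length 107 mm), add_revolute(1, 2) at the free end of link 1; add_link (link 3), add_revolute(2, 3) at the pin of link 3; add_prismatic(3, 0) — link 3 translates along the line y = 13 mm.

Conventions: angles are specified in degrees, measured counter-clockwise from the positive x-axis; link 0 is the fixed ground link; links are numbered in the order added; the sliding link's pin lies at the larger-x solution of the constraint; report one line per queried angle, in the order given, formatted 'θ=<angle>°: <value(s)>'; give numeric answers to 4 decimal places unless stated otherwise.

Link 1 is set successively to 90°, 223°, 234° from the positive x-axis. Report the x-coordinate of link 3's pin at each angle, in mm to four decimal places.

geometry: r = 48 mm, L = 107 mm, e = 13 mm
θ=90°: crank pin P = (r cos θ, r sin θ) = (0.000000, 48.000000)
θ=90°: h = r sin θ − e = 48.000000 − 13 = 35.000000
θ=90°: x = r cos θ + √(L² − h²) = 0.000000 + 101.113797 = 101.113797
θ=223°: crank pin P = (r cos θ, r sin θ) = (-35.104978, -32.735921)
θ=223°: h = r sin θ − e = -32.735921 − 13 = -45.735921
θ=223°: x = r cos θ + √(L² − h²) = -35.104978 + 96.732753 = 61.627775
θ=234°: crank pin P = (r cos θ, r sin θ) = (-28.213692, -38.832816)
θ=234°: h = r sin θ − e = -38.832816 − 13 = -51.832816
θ=234°: x = r cos θ + √(L² − h²) = -28.213692 + 93.607474 = 65.393782

θ=90°: 101.1138
θ=223°: 61.6278
θ=234°: 65.3938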